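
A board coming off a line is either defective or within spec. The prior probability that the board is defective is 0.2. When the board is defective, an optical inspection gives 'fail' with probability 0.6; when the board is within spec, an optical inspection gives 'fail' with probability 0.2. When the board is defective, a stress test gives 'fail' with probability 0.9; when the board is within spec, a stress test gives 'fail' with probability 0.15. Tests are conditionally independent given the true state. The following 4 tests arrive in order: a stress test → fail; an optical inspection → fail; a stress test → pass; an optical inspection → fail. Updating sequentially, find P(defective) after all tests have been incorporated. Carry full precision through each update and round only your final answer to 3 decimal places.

0.614

Each posterior becomes the prior for the next update.
After a stress test='fail': P(defective) = 0.9·0.2000 / (0.9·0.2000 + 0.15·0.8000) ≈ 0.6000
After an optical inspection='fail': P(defective) = 0.6·0.6000 / (0.6·0.6000 + 0.2·0.4000) ≈ 0.8182
After a stress test='pass': P(defective) = 0.1·0.8182 / (0.1·0.8182 + 0.85·0.1818) ≈ 0.3462
After an optical inspection='fail': P(defective) = 0.6·0.3462 / (0.6·0.3462 + 0.2·0.6538) ≈ 0.6136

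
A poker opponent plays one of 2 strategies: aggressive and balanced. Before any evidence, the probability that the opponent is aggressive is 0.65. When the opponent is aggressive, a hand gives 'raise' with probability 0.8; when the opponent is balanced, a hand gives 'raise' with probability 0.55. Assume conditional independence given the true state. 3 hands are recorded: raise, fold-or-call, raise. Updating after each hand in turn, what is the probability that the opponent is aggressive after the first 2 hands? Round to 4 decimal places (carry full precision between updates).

0.5456

After 'raise': P(aggressive) = 0.8·0.6500 / (0.8·0.6500 + 0.55·0.3500) ≈ 0.7298
After 'fold-or-call': P(aggressive) = 0.2·0.7298 / (0.2·0.7298 + 0.45·0.2702) ≈ 0.5456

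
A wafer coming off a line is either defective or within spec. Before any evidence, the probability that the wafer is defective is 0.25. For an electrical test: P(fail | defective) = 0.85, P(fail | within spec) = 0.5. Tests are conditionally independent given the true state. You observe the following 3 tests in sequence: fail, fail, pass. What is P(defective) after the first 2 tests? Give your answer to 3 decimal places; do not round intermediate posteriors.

Each posterior becomes the prior for the next update.
After 'fail': P(defective) = 0.85·0.2500 / (0.85·0.2500 + 0.5·0.7500) ≈ 0.3617
After 'fail': P(defective) = 0.85·0.3617 / (0.85·0.3617 + 0.5·0.6383) ≈ 0.4907

0.491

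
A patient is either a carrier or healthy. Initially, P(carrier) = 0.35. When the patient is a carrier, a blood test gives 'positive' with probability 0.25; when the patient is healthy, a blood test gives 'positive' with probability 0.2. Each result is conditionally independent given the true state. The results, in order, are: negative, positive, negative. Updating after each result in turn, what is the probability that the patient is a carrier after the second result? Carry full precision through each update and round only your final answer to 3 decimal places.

0.387

After 'negative': P(carrier) = 0.75·0.3500 / (0.75·0.3500 + 0.8·0.6500) ≈ 0.3355
After 'positive': P(carrier) = 0.25·0.3355 / (0.25·0.3355 + 0.2·0.6645) ≈ 0.3869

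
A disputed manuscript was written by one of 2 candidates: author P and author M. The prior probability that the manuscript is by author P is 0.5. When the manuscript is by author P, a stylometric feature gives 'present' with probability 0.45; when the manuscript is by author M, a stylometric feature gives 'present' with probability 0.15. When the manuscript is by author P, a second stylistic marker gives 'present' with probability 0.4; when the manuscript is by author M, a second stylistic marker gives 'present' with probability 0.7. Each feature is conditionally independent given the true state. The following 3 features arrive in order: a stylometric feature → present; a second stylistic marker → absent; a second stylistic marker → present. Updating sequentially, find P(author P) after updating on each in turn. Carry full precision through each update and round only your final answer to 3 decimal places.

After a stylometric feature='present': P(author P) = 0.45·0.5000 / (0.45·0.5000 + 0.15·0.5000) ≈ 0.7500
After a second stylistic marker='absent': P(author P) = 0.6·0.7500 / (0.6·0.7500 + 0.3·0.2500) ≈ 0.8571
After a second stylistic marker='present': P(author P) = 0.4·0.8571 / (0.4·0.8571 + 0.7·0.1429) ≈ 0.7742

0.774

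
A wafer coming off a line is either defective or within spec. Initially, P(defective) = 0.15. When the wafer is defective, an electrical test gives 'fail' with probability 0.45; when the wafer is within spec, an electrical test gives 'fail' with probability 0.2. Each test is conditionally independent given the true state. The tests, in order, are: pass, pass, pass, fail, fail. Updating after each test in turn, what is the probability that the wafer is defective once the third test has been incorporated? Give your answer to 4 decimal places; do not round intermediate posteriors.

After 'pass': P(defective) = 0.55·0.1500 / (0.55·0.1500 + 0.8·0.8500) ≈ 0.1082
After 'pass': P(defective) = 0.55·0.1082 / (0.55·0.1082 + 0.8·0.8918) ≈ 0.0770
After 'pass': P(defective) = 0.55·0.0770 / (0.55·0.0770 + 0.8·0.9230) ≈ 0.0542

0.0542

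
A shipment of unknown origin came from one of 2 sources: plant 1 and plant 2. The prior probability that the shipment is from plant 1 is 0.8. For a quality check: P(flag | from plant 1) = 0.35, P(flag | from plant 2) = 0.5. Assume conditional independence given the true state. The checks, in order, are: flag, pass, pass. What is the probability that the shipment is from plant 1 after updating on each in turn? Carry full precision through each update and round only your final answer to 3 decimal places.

0.826

After 'flag': P(plant 1) = 0.35·0.8000 / (0.35·0.8000 + 0.5·0.2000) ≈ 0.7368
After 'pass': P(plant 1) = 0.65·0.7368 / (0.65·0.7368 + 0.5·0.2632) ≈ 0.7845
After 'pass': P(plant 1) = 0.65·0.7845 / (0.65·0.7845 + 0.5·0.2155) ≈ 0.8255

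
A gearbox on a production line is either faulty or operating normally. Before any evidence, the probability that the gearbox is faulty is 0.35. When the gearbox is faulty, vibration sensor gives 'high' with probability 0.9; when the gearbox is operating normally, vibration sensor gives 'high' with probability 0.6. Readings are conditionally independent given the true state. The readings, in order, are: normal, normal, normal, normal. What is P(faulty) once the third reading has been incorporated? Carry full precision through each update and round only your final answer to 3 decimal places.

0.008

Each posterior becomes the prior for the next update.
After 'normal': P(faulty) = 0.1·0.3500 / (0.1·0.3500 + 0.4·0.6500) ≈ 0.1186
After 'normal': P(faulty) = 0.1·0.1186 / (0.1·0.1186 + 0.4·0.8814) ≈ 0.0326
After 'normal': P(faulty) = 0.1·0.0326 / (0.1·0.0326 + 0.4·0.9674) ≈ 0.0083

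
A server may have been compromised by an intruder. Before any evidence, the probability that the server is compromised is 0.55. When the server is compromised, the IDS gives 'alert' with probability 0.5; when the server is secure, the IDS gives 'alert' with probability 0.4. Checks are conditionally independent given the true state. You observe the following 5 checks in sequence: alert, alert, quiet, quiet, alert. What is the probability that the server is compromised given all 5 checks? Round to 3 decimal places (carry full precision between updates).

After 'alert': P(compromised) = 0.5·0.5500 / (0.5·0.5500 + 0.4·0.4500) ≈ 0.6044
After 'alert': P(compromised) = 0.5·0.6044 / (0.5·0.6044 + 0.4·0.3956) ≈ 0.6563
After 'quiet': P(compromised) = 0.5·0.6563 / (0.5·0.6563 + 0.6·0.3437) ≈ 0.6141
After 'quiet': P(compromised) = 0.5·0.6141 / (0.5·0.6141 + 0.6·0.3859) ≈ 0.5701
After 'alert': P(compromised) = 0.5·0.5701 / (0.5·0.5701 + 0.4·0.4299) ≈ 0.6237

0.624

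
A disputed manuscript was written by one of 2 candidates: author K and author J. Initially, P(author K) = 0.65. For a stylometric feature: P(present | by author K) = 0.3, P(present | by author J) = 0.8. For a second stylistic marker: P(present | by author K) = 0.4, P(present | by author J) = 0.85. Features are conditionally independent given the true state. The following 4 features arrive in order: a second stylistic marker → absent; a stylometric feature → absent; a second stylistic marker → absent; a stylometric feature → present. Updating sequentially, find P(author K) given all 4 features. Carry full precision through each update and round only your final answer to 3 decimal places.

0.975

Apply Bayes' rule sequentially, carrying P(author K) forward.
After a second stylistic marker='absent': P(author K) = 0.6·0.6500 / (0.6·0.6500 + 0.15·0.3500) ≈ 0.8814
After a stylometric feature='absent': P(author K) = 0.7·0.8814 / (0.7·0.8814 + 0.2·0.1186) ≈ 0.9630
After a second stylistic marker='absent': P(author K) = 0.6·0.9630 / (0.6·0.9630 + 0.15·0.0370) ≈ 0.9905
After a stylometric feature='present': P(author K) = 0.3·0.9905 / (0.3·0.9905 + 0.8·0.0095) ≈ 0.9750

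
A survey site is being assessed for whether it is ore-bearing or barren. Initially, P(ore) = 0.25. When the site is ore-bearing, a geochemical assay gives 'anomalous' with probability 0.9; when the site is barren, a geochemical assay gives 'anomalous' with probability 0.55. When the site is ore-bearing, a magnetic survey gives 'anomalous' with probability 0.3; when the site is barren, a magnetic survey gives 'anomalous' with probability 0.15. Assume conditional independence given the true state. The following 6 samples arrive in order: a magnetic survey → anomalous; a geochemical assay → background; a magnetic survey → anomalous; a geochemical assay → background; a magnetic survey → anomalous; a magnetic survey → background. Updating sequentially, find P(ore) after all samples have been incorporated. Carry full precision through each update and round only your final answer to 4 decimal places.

0.0978

Each posterior becomes the prior for the next update.
After a magnetic survey='anomalous': P(ore) = 0.3·0.2500 / (0.3·0.2500 + 0.15·0.7500) ≈ 0.4000
After a geochemical assay='background': P(ore) = 0.1·0.4000 / (0.1·0.4000 + 0.45·0.6000) ≈ 0.1290
After a magnetic survey='anomalous': P(ore) = 0.3·0.1290 / (0.3·0.1290 + 0.15·0.8710) ≈ 0.2286
After a geochemical assay='background': P(ore) = 0.1·0.2286 / (0.1·0.2286 + 0.45·0.7714) ≈ 0.0618
After a magnetic survey='anomalous': P(ore) = 0.3·0.0618 / (0.3·0.0618 + 0.15·0.9382) ≈ 0.1164
After a magnetic survey='background': P(ore) = 0.7·0.1164 / (0.7·0.1164 + 0.85·0.8836) ≈ 0.0978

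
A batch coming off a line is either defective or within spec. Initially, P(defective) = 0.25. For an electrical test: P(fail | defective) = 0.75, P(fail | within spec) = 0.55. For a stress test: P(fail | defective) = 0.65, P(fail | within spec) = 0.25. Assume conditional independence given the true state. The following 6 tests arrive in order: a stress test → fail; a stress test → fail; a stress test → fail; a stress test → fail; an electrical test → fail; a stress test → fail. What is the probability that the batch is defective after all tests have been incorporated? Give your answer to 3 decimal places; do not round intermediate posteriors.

After a stress test='fail': P(defective) = 0.65·0.2500 / (0.65·0.2500 + 0.25·0.7500) ≈ 0.4643
After a stress test='fail': P(defective) = 0.65·0.4643 / (0.65·0.4643 + 0.25·0.5357) ≈ 0.6926
After a stress test='fail': P(defective) = 0.65·0.6926 / (0.65·0.6926 + 0.25·0.3074) ≈ 0.8542
After a stress test='fail': P(defective) = 0.65·0.8542 / (0.65·0.8542 + 0.25·0.1458) ≈ 0.9384
After an electrical test='fail': P(defective) = 0.75·0.9384 / (0.75·0.9384 + 0.55·0.0616) ≈ 0.9541
After a stress test='fail': P(defective) = 0.65·0.9541 / (0.65·0.9541 + 0.25·0.0459) ≈ 0.9818

0.982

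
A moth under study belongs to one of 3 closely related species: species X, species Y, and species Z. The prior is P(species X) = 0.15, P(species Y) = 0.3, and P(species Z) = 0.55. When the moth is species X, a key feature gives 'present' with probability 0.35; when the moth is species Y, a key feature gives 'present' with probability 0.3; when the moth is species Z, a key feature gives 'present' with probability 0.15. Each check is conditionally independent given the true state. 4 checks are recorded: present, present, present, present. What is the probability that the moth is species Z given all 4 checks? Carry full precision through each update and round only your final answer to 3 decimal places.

0.056

After 'present': normaliser = 0.35·0.1500 + 0.3·0.3000 + 0.15·0.5500; P(species X) ≈ 0.2333, P(species Y) ≈ 0.4000, P(species Z) ≈ 0.3667
After 'present': normaliser = 0.35·0.2333 + 0.3·0.4000 + 0.15·0.3667; P(species X) ≈ 0.3182, P(species Y) ≈ 0.4675, P(species Z) ≈ 0.2143
After 'present': normaliser = 0.35·0.3182 + 0.3·0.4675 + 0.15·0.2143; P(species X) ≈ 0.3924, P(species Y) ≈ 0.4943, P(species Z) ≈ 0.1133
After 'present': normaliser = 0.35·0.3924 + 0.3·0.4943 + 0.15·0.1133; P(species X) ≈ 0.4539, P(species Y) ≈ 0.4900, P(species Z) ≈ 0.0561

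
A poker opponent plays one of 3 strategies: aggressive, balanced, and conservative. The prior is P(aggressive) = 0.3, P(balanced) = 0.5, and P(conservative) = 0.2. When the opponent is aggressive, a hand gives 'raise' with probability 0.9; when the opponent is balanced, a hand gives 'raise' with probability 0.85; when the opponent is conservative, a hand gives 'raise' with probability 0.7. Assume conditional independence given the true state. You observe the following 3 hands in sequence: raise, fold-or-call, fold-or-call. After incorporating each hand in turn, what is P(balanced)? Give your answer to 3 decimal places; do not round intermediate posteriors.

After 'raise': normaliser = 0.9·0.3000 + 0.85·0.5000 + 0.7·0.2000; P(aggressive) ≈ 0.3234, P(balanced) ≈ 0.5090, P(conservative) ≈ 0.1677
After 'fold-or-call': normaliser = 0.1·0.3234 + 0.15·0.5090 + 0.3·0.1677; P(aggressive) ≈ 0.2034, P(balanced) ≈ 0.4802, P(conservative) ≈ 0.3164
After 'fold-or-call': normaliser = 0.1·0.2034 + 0.15·0.4802 + 0.3·0.3164; P(aggressive) ≈ 0.1086, P(balanced) ≈ 0.3846, P(conservative) ≈ 0.5068

0.385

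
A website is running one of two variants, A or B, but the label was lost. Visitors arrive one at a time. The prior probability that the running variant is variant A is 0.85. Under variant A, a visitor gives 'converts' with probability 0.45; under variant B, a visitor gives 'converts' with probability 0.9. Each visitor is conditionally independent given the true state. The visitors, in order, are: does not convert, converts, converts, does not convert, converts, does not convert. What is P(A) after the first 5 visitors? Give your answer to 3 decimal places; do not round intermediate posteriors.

After 'does not convert': P(A) = 0.55·0.8500 / (0.55·0.8500 + 0.1·0.1500) ≈ 0.9689
After 'converts': P(A) = 0.45·0.9689 / (0.45·0.9689 + 0.9·0.0311) ≈ 0.9397
After 'converts': P(A) = 0.45·0.9397 / (0.45·0.9397 + 0.9·0.0603) ≈ 0.8863
After 'does not convert': P(A) = 0.55·0.8863 / (0.55·0.8863 + 0.1·0.1137) ≈ 0.9772
After 'converts': P(A) = 0.45·0.9772 / (0.45·0.9772 + 0.9·0.0228) ≈ 0.9554

0.955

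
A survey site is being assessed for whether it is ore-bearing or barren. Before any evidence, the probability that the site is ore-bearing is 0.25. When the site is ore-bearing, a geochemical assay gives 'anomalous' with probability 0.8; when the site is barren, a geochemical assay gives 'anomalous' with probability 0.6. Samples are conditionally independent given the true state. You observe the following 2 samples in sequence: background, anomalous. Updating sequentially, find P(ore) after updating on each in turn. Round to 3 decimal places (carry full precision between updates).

0.182

Each posterior becomes the prior for the next update.
After 'background': P(ore) = 0.2·0.2500 / (0.2·0.2500 + 0.4·0.7500) ≈ 0.1429
After 'anomalous': P(ore) = 0.8·0.1429 / (0.8·0.1429 + 0.6·0.8571) ≈ 0.1818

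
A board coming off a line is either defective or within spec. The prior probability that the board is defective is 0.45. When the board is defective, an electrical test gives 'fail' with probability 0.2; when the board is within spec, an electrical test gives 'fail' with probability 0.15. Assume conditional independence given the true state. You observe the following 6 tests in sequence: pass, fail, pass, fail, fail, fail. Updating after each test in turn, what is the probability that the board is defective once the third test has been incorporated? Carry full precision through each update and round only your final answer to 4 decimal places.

0.4914

After 'pass': P(defective) = 0.8·0.4500 / (0.8·0.4500 + 0.85·0.5500) ≈ 0.4350
After 'fail': P(defective) = 0.2·0.4350 / (0.2·0.4350 + 0.15·0.5650) ≈ 0.5066
After 'pass': P(defective) = 0.8·0.5066 / (0.8·0.5066 + 0.85·0.4934) ≈ 0.4914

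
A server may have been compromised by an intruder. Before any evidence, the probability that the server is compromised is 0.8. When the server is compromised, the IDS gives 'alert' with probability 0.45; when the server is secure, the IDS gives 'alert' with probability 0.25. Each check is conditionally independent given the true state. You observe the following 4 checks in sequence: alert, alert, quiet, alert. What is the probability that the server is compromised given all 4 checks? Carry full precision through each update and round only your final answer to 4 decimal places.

After 'alert': P(compromised) = 0.45·0.8000 / (0.45·0.8000 + 0.25·0.2000) ≈ 0.8780
After 'alert': P(compromised) = 0.45·0.8780 / (0.45·0.8780 + 0.25·0.1220) ≈ 0.9284
After 'quiet': P(compromised) = 0.55·0.9284 / (0.55·0.9284 + 0.75·0.0716) ≈ 0.9048
After 'alert': P(compromised) = 0.45·0.9048 / (0.45·0.9048 + 0.25·0.0952) ≈ 0.9448

0.9448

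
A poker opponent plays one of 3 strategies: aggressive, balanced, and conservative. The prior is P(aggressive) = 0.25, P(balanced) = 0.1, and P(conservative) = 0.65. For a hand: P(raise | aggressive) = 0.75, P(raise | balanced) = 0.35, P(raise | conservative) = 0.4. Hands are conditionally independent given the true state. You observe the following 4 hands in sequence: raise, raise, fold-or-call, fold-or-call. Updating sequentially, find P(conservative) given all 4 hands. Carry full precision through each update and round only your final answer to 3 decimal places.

0.728

After 'raise': normaliser = 0.75·0.2500 + 0.35·0.1000 + 0.4·0.6500; P(aggressive) ≈ 0.3886, P(balanced) ≈ 0.0725, P(conservative) ≈ 0.5389
After 'raise': normaliser = 0.75·0.3886 + 0.35·0.0725 + 0.4·0.5389; P(aggressive) ≈ 0.5474, P(balanced) ≈ 0.0477, P(conservative) ≈ 0.4049
After 'fold-or-call': normaliser = 0.25·0.5474 + 0.65·0.0477 + 0.6·0.4049; P(aggressive) ≈ 0.3332, P(balanced) ≈ 0.0755, P(conservative) ≈ 0.5914
After 'fold-or-call': normaliser = 0.25·0.3332 + 0.65·0.0755 + 0.6·0.5914; P(aggressive) ≈ 0.1710, P(balanced) ≈ 0.1007, P(conservative) ≈ 0.7283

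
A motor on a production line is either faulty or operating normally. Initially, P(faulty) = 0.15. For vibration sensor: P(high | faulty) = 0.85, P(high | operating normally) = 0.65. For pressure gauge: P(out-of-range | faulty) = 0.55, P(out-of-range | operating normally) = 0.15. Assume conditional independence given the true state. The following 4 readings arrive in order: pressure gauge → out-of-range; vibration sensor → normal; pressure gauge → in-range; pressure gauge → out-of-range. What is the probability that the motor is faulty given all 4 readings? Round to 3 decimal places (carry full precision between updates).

After pressure gauge='out-of-range': P(faulty) = 0.55·0.1500 / (0.55·0.1500 + 0.15·0.8500) ≈ 0.3929
After vibration sensor='normal': P(faulty) = 0.15·0.3929 / (0.15·0.3929 + 0.35·0.6071) ≈ 0.2171
After pressure gauge='in-range': P(faulty) = 0.45·0.2171 / (0.45·0.2171 + 0.85·0.7829) ≈ 0.1280
After pressure gauge='out-of-range': P(faulty) = 0.55·0.1280 / (0.55·0.1280 + 0.15·0.8720) ≈ 0.3499

0.350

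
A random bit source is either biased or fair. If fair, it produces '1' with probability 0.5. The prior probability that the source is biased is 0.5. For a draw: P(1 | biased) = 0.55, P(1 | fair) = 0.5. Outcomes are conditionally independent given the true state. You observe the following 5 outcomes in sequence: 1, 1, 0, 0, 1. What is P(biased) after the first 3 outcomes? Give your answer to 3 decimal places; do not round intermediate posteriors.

0.521

After '1': P(biased) = 0.55·0.5000 / (0.55·0.5000 + 0.5·0.5000) ≈ 0.5238
After '1': P(biased) = 0.55·0.5238 / (0.55·0.5238 + 0.5·0.4762) ≈ 0.5475
After '0': P(biased) = 0.45·0.5475 / (0.45·0.5475 + 0.5·0.4525) ≈ 0.5213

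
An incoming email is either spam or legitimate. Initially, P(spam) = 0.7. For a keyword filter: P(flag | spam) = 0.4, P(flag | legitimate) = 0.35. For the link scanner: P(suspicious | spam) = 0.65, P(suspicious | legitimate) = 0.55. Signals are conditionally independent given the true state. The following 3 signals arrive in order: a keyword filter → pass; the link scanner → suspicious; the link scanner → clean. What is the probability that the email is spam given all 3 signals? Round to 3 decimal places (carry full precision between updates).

0.664

After a keyword filter='pass': P(spam) = 0.6·0.7000 / (0.6·0.7000 + 0.65·0.3000) ≈ 0.6829
After the link scanner='suspicious': P(spam) = 0.65·0.6829 / (0.65·0.6829 + 0.55·0.3171) ≈ 0.7179
After the link scanner='clean': P(spam) = 0.35·0.7179 / (0.35·0.7179 + 0.45·0.2821) ≈ 0.6644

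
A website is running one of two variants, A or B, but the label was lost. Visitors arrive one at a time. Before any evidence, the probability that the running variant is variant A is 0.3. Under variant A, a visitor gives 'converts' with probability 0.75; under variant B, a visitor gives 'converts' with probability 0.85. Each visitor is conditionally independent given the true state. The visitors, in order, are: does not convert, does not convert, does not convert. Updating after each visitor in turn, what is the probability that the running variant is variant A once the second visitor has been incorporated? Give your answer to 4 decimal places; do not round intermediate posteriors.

Each posterior becomes the prior for the next update.
After 'does not convert': P(A) = 0.25·0.3000 / (0.25·0.3000 + 0.15·0.7000) ≈ 0.4167
After 'does not convert': P(A) = 0.25·0.4167 / (0.25·0.4167 + 0.15·0.5833) ≈ 0.5435

0.5435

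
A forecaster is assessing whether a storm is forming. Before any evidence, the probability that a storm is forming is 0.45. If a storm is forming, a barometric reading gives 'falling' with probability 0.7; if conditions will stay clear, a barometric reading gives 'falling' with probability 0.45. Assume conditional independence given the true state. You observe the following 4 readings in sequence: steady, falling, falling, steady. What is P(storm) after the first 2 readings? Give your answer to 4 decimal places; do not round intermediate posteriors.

Each posterior becomes the prior for the next update.
After 'steady': P(storm) = 0.3·0.4500 / (0.3·0.4500 + 0.55·0.5500) ≈ 0.3086
After 'falling': P(storm) = 0.7·0.3086 / (0.7·0.3086 + 0.45·0.6914) ≈ 0.4098

0.4098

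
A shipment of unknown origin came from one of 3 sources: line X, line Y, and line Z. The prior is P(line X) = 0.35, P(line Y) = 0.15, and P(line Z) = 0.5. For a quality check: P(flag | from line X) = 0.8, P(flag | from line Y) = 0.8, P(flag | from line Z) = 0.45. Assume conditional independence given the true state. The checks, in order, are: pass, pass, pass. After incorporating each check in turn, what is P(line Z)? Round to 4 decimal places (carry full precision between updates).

Each posterior becomes the prior for the next update.
After 'pass': normaliser = 0.2·0.3500 + 0.2·0.1500 + 0.55·0.5000; P(line X) ≈ 0.1867, P(line Y) ≈ 0.0800, P(line Z) ≈ 0.7333
After 'pass': normaliser = 0.2·0.1867 + 0.2·0.0800 + 0.55·0.7333; P(line X) ≈ 0.0818, P(line Y) ≈ 0.0350, P(line Z) ≈ 0.8832
After 'pass': normaliser = 0.2·0.0818 + 0.2·0.0350 + 0.55·0.8832; P(line X) ≈ 0.0321, P(line Y) ≈ 0.0138, P(line Z) ≈ 0.9541

0.9541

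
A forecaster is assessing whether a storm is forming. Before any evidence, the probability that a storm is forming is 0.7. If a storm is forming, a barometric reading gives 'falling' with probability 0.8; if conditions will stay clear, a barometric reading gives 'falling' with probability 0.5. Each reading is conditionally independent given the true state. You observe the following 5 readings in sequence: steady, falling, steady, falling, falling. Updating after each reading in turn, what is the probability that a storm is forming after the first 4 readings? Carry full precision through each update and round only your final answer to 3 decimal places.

After 'steady': P(storm) = 0.2·0.7000 / (0.2·0.7000 + 0.5·0.3000) ≈ 0.4828
After 'falling': P(storm) = 0.8·0.4828 / (0.8·0.4828 + 0.5·0.5172) ≈ 0.5989
After 'steady': P(storm) = 0.2·0.5989 / (0.2·0.5989 + 0.5·0.4011) ≈ 0.3740
After 'falling': P(storm) = 0.8·0.3740 / (0.8·0.3740 + 0.5·0.6260) ≈ 0.4887

0.489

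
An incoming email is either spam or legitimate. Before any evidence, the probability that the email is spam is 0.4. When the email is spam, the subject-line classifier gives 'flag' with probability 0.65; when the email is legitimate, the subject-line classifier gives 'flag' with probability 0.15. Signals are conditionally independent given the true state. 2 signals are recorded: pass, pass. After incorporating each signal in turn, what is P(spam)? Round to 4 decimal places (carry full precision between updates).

After 'pass': P(spam) = 0.35·0.4000 / (0.35·0.4000 + 0.85·0.6000) ≈ 0.2154
After 'pass': P(spam) = 0.35·0.2154 / (0.35·0.2154 + 0.85·0.7846) ≈ 0.1016

0.1016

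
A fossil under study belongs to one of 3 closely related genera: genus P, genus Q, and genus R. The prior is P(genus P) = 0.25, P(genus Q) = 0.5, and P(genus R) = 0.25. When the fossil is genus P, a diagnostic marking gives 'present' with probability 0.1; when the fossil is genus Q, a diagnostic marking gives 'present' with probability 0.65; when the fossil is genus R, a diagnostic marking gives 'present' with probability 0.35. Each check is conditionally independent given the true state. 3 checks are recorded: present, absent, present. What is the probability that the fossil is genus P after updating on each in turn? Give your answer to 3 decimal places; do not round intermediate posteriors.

After 'present': normaliser = 0.1·0.2500 + 0.65·0.5000 + 0.35·0.2500; P(genus P) ≈ 0.0571, P(genus Q) ≈ 0.7429, P(genus R) ≈ 0.2000
After 'absent': normaliser = 0.9·0.0571 + 0.35·0.7429 + 0.65·0.2000; P(genus P) ≈ 0.1165, P(genus Q) ≈ 0.5890, P(genus R) ≈ 0.2945
After 'present': normaliser = 0.1·0.1165 + 0.65·0.5890 + 0.35·0.2945; P(genus P) ≈ 0.0234, P(genus Q) ≈ 0.7694, P(genus R) ≈ 0.2072

0.023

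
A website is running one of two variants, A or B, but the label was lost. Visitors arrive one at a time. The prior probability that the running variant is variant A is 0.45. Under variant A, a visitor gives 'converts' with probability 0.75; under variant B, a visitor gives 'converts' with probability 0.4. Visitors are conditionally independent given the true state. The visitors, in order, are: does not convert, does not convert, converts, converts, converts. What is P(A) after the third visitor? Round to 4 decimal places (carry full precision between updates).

Each posterior becomes the prior for the next update.
After 'does not convert': P(A) = 0.25·0.4500 / (0.25·0.4500 + 0.6·0.5500) ≈ 0.2542
After 'does not convert': P(A) = 0.25·0.2542 / (0.25·0.2542 + 0.6·0.7458) ≈ 0.1244
After 'converts': P(A) = 0.75·0.1244 / (0.75·0.1244 + 0.4·0.8756) ≈ 0.2103

0.2103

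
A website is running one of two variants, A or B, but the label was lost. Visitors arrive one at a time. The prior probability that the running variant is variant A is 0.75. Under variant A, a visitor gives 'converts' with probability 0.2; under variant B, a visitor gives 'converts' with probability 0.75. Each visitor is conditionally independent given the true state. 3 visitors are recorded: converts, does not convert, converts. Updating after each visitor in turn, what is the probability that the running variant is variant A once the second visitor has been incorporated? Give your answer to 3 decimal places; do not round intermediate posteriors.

After 'converts': P(A) = 0.2·0.7500 / (0.2·0.7500 + 0.75·0.2500) ≈ 0.4444
After 'does not convert': P(A) = 0.8·0.4444 / (0.8·0.4444 + 0.25·0.5556) ≈ 0.7191

0.719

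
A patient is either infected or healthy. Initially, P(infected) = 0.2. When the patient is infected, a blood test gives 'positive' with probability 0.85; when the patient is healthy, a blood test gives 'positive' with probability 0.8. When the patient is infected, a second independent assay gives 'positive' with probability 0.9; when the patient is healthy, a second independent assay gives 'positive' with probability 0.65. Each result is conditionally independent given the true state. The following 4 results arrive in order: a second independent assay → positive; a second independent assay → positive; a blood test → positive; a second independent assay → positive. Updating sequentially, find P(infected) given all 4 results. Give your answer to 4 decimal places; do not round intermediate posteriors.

Apply Bayes' rule sequentially, carrying P(infected) forward.
After a second independent assay='positive': P(infected) = 0.9·0.2000 / (0.9·0.2000 + 0.65·0.8000) ≈ 0.2571
After a second independent assay='positive': P(infected) = 0.9·0.2571 / (0.9·0.2571 + 0.65·0.7429) ≈ 0.3240
After a blood test='positive': P(infected) = 0.85·0.3240 / (0.85·0.3240 + 0.8·0.6760) ≈ 0.3374
After a second independent assay='positive': P(infected) = 0.9·0.3374 / (0.9·0.3374 + 0.65·0.6626) ≈ 0.4135

0.4135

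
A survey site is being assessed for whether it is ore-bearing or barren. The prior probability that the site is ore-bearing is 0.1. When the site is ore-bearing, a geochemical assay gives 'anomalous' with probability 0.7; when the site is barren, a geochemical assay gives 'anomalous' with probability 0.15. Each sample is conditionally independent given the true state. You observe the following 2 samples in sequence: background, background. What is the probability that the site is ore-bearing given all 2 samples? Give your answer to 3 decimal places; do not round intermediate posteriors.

After 'background': P(ore) = 0.3·0.1000 / (0.3·0.1000 + 0.85·0.9000) ≈ 0.0377
After 'background': P(ore) = 0.3·0.0377 / (0.3·0.0377 + 0.85·0.9623) ≈ 0.0137

0.014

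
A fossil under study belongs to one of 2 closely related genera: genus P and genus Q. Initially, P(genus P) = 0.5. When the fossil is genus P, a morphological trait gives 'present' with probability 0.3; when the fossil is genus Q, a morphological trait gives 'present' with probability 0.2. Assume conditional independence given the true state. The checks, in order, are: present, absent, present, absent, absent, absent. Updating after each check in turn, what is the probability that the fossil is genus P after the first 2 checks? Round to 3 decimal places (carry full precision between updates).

Each posterior becomes the prior for the next update.
After 'present': P(genus P) = 0.3·0.5000 / (0.3·0.5000 + 0.2·0.5000) ≈ 0.6000
After 'absent': P(genus P) = 0.7·0.6000 / (0.7·0.6000 + 0.8·0.4000) ≈ 0.5676

0.568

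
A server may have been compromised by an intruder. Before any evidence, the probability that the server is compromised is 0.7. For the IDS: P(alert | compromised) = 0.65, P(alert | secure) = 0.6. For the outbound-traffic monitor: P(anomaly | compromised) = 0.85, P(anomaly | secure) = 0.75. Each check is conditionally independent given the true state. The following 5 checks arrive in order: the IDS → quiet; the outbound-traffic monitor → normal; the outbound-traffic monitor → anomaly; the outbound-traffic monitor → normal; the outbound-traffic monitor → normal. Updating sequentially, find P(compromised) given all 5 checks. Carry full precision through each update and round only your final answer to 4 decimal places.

After the IDS='quiet': P(compromised) = 0.35·0.7000 / (0.35·0.7000 + 0.4·0.3000) ≈ 0.6712
After the outbound-traffic monitor='normal': P(compromised) = 0.15·0.6712 / (0.15·0.6712 + 0.25·0.3288) ≈ 0.5506
After the outbound-traffic monitor='anomaly': P(compromised) = 0.85·0.5506 / (0.85·0.5506 + 0.75·0.4494) ≈ 0.5813
After the outbound-traffic monitor='normal': P(compromised) = 0.15·0.5813 / (0.15·0.5813 + 0.25·0.4187) ≈ 0.4544
After the outbound-traffic monitor='normal': P(compromised) = 0.15·0.4544 / (0.15·0.4544 + 0.25·0.5456) ≈ 0.3332

0.3332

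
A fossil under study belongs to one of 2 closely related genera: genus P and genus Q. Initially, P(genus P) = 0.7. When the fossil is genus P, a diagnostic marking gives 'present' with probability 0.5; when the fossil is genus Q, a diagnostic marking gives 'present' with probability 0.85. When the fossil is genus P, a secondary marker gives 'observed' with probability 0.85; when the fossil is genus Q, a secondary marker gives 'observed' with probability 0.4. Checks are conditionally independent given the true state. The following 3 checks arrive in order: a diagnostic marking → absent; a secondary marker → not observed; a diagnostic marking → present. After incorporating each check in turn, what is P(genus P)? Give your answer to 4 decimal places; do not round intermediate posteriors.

0.5335

After a diagnostic marking='absent': P(genus P) = 0.5·0.7000 / (0.5·0.7000 + 0.15·0.3000) ≈ 0.8861
After a secondary marker='not observed': P(genus P) = 0.15·0.8861 / (0.15·0.8861 + 0.6·0.1139) ≈ 0.6604
After a diagnostic marking='present': P(genus P) = 0.5·0.6604 / (0.5·0.6604 + 0.85·0.3396) ≈ 0.5335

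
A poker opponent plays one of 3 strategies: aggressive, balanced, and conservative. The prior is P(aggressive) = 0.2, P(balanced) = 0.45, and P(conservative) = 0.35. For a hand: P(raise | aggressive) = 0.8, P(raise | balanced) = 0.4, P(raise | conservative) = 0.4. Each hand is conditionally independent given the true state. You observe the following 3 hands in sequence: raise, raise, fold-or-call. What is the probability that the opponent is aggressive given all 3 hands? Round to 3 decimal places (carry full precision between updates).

0.250

After 'raise': normaliser = 0.8·0.2000 + 0.4·0.4500 + 0.4·0.3500; P(aggressive) ≈ 0.3333, P(balanced) ≈ 0.3750, P(conservative) ≈ 0.2917
After 'raise': normaliser = 0.8·0.3333 + 0.4·0.3750 + 0.4·0.2917; P(aggressive) ≈ 0.5000, P(balanced) ≈ 0.2812, P(conservative) ≈ 0.2188
After 'fold-or-call': normaliser = 0.2·0.5000 + 0.6·0.2812 + 0.6·0.2188; P(aggressive) ≈ 0.2500, P(balanced) ≈ 0.4219, P(conservative) ≈ 0.3281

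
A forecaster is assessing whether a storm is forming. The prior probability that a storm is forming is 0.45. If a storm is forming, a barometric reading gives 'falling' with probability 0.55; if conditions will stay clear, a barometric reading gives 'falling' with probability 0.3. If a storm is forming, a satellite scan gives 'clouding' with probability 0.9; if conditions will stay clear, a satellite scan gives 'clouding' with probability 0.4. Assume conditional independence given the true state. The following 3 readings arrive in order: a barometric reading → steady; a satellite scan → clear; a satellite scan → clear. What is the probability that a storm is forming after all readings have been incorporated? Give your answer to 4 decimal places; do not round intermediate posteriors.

0.0144

After a barometric reading='steady': P(storm) = 0.45·0.4500 / (0.45·0.4500 + 0.7·0.5500) ≈ 0.3447
After a satellite scan='clear': P(storm) = 0.1·0.3447 / (0.1·0.3447 + 0.6·0.6553) ≈ 0.0806
After a satellite scan='clear': P(storm) = 0.1·0.0806 / (0.1·0.0806 + 0.6·0.9194) ≈ 0.0144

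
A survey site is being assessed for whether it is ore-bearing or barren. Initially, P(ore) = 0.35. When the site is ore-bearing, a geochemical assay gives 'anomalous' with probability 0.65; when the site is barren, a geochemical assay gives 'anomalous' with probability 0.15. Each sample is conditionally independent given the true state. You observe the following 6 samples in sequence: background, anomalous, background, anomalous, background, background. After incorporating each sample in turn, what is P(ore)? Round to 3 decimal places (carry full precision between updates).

0.225

After 'background': P(ore) = 0.35·0.3500 / (0.35·0.3500 + 0.85·0.6500) ≈ 0.1815
After 'anomalous': P(ore) = 0.65·0.1815 / (0.65·0.1815 + 0.15·0.8185) ≈ 0.4900
After 'background': P(ore) = 0.35·0.4900 / (0.35·0.4900 + 0.85·0.5100) ≈ 0.2835
After 'anomalous': P(ore) = 0.65·0.2835 / (0.65·0.2835 + 0.15·0.7165) ≈ 0.6316
After 'background': P(ore) = 0.35·0.6316 / (0.35·0.6316 + 0.85·0.3684) ≈ 0.4138
After 'background': P(ore) = 0.35·0.4138 / (0.35·0.4138 + 0.85·0.5862) ≈ 0.2252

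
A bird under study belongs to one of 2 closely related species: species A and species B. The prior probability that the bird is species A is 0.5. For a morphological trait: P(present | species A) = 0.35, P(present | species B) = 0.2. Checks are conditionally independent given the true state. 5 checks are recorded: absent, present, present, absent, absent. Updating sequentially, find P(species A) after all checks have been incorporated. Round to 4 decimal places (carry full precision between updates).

0.6216

After 'absent': P(species A) = 0.65·0.5000 / (0.65·0.5000 + 0.8·0.5000) ≈ 0.4483
After 'present': P(species A) = 0.35·0.4483 / (0.35·0.4483 + 0.2·0.5517) ≈ 0.5871
After 'present': P(species A) = 0.35·0.5871 / (0.35·0.5871 + 0.2·0.4129) ≈ 0.7133
After 'absent': P(species A) = 0.65·0.7133 / (0.65·0.7133 + 0.8·0.2867) ≈ 0.6691
After 'absent': P(species A) = 0.65·0.6691 / (0.65·0.6691 + 0.8·0.3309) ≈ 0.6216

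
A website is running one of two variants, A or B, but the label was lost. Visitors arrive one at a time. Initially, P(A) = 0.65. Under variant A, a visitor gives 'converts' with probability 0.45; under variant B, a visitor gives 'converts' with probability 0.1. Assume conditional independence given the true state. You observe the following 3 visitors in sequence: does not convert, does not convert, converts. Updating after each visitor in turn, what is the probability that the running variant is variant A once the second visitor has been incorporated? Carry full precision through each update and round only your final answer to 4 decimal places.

0.4095

After 'does not convert': P(A) = 0.55·0.6500 / (0.55·0.6500 + 0.9·0.3500) ≈ 0.5316
After 'does not convert': P(A) = 0.55·0.5316 / (0.55·0.5316 + 0.9·0.4684) ≈ 0.4095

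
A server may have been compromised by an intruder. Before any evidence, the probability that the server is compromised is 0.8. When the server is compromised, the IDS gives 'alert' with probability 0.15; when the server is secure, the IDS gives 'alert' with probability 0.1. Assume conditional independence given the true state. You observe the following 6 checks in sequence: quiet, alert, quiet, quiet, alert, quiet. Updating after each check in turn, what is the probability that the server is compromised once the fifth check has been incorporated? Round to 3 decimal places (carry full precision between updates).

After 'quiet': P(compromised) = 0.85·0.8000 / (0.85·0.8000 + 0.9·0.2000) ≈ 0.7907
After 'alert': P(compromised) = 0.15·0.7907 / (0.15·0.7907 + 0.1·0.2093) ≈ 0.8500
After 'quiet': P(compromised) = 0.85·0.8500 / (0.85·0.8500 + 0.9·0.1500) ≈ 0.8426
After 'quiet': P(compromised) = 0.85·0.8426 / (0.85·0.8426 + 0.9·0.1574) ≈ 0.8348
After 'alert': P(compromised) = 0.15·0.8348 / (0.15·0.8348 + 0.1·0.1652) ≈ 0.8835

0.883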